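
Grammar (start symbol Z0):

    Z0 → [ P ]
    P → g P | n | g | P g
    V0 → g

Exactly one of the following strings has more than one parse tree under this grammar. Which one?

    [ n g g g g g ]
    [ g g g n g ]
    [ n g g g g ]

[ n g g g g g ]: 1 tree
[ g g g n g ]: 4 trees
[ n g g g g ]: 1 tree

[ g g g n g ]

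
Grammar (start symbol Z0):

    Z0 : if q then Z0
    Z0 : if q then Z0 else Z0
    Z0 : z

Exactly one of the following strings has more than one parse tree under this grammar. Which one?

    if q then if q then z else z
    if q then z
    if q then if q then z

if q then if q then z else z

if q then if q then z else z: 2 trees
if q then z: 1 tree
if q then if q then z: 1 tree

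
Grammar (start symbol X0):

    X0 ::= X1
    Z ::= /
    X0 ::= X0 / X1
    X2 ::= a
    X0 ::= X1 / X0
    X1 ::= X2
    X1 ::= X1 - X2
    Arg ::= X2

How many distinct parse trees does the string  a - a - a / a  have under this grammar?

2

Parse trees for a - a - a / a:
  [X0 [X0 [X1 [X1 [X1 [X2 a]] - [X2 a]] - [X2 a]]] / [X1 [X2 a]]]
  [X0 [X1 [X1 [X1 [X2 a]] - [X2 a]] - [X2 a]] / [X0 [X1 [X2 a]]]]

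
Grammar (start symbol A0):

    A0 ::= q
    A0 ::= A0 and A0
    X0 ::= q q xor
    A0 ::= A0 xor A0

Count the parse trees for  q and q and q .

2

Parse trees for q and q and q:
  [A0 [A0 q] and [A0 [A0 q] and [A0 q]]]
  [A0 [A0 [A0 q] and [A0 q]] and [A0 q]]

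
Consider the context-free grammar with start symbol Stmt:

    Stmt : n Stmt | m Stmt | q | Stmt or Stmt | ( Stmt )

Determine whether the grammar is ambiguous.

Witness: m q or q

Derivation 1: Stmt ⇒ m Stmt ⇒ m Stmt or Stmt ⇒ m q or Stmt ⇒ m q or q
Derivation 2: Stmt ⇒ Stmt or Stmt ⇒ m Stmt or Stmt ⇒ m q or Stmt ⇒ m q or q

Two distinct leftmost derivations for the same string.

Ambiguous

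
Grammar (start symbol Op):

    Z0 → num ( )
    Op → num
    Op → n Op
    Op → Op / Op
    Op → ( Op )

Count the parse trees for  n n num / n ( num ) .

3

Parse trees for n n num / n ( num ):
  [Op n [Op n [Op [Op num] / [Op n [Op ( [Op num] )]]]]]
  [Op n [Op [Op n [Op num]] / [Op n [Op ( [Op num] )]]]]
  [Op [Op n [Op n [Op num]]] / [Op n [Op ( [Op num] )]]]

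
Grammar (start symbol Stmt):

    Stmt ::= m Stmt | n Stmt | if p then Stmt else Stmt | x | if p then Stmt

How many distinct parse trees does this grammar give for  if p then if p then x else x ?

2

Parse trees for if p then if p then x else x:
  [Stmt if p then [Stmt if p then [Stmt x]] else [Stmt x]]
  [Stmt if p then [Stmt if p then [Stmt x] else [Stmt x]]]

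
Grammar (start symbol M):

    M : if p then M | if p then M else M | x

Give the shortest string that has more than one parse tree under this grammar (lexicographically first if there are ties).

length 1: no string has ≥2 trees
length 4: no string has ≥2 trees
length 6: no string has ≥2 trees
length 7: no string has ≥2 trees
length 9: if p then if p then x else x has 2 parse trees

Two derivations of if p then if p then x else x:
  M ⇒ if p then M ⇒ if p then if p then M else M ⇒ if p then if p then x else M ⇒ if p then if p then x else x
  M ⇒ if p then M else M ⇒ if p then if p then M else M ⇒ if p then if p then x else M ⇒ if p then if p then x else x

if p then if p then x else x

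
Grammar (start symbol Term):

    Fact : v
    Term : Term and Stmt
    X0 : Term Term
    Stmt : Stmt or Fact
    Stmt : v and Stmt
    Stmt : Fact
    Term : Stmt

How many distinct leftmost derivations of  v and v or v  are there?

3

Parse trees for v and v or v:
  [Term [Term [Stmt [Fact v]]] and [Stmt [Stmt [Fact v]] or [Fact v]]]
  [Term [Stmt [Stmt v and [Stmt [Fact v]]] or [Fact v]]]
  [Term [Stmt v and [Stmt [Stmt [Fact v]] or [Fact v]]]]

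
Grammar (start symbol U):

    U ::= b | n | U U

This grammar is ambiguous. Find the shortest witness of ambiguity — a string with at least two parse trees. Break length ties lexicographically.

length 1: no string has ≥2 trees
length 2: no string has ≥2 trees
length 3: b b b has 2 parse trees

Two derivations of b b b:
  U ⇒ U U ⇒ b U ⇒ b U U ⇒ b b U ⇒ b b b
  U ⇒ U U ⇒ U U U ⇒ b U U ⇒ b b U ⇒ b b b

b b b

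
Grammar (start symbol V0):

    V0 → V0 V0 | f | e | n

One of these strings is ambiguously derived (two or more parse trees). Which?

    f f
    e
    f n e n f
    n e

f f: 1 tree
e: 1 tree
f n e n f: 14 trees
n e: 1 tree

f n e n f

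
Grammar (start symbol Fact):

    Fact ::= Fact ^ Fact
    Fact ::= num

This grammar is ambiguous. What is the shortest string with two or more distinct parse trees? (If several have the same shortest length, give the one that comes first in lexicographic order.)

num ^ num ^ num

length 1: no string has ≥2 trees
length 3: no string has ≥2 trees
length 5: num ^ num ^ num has 2 parse trees

Two derivations of num ^ num ^ num:
  Fact ⇒ Fact ^ Fact ⇒ Fact ^ Fact ^ Fact ⇒ num ^ Fact ^ Fact ⇒ num ^ num ^ Fact ⇒ num ^ num ^ num
  Fact ⇒ Fact ^ Fact ⇒ num ^ Fact ⇒ num ^ Fact ^ Fact ⇒ num ^ num ^ Fact ⇒ num ^ num ^ num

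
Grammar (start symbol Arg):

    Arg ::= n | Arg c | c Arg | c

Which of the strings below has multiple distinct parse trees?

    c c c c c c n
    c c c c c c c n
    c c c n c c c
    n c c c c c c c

c c c c c c n: 1 tree
c c c c c c c n: 1 tree
c c c n c c c: 20 trees
n c c c c c c c: 1 tree

c c c n c c c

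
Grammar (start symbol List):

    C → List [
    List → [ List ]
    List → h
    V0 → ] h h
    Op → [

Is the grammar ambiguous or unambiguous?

Unambiguous

(C, Op, V0 are unreachable from List, so their rules don't affect L(List).) Each string is a nest of matched brackets around a single atom. An opening bracket forces the recursive rule; an atom forces the base rule.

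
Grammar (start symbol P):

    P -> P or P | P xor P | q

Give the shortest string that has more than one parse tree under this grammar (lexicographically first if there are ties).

q or q or q

length 1: no string has ≥2 trees
length 3: no string has ≥2 trees
length 5: q or q or q has 2 parse trees

Two derivations of q or q or q:
  P ⇒ P or P ⇒ P or P or P ⇒ q or P or P ⇒ q or q or P ⇒ q or q or q
  P ⇒ P or P ⇒ q or P ⇒ q or P or P ⇒ q or q or P ⇒ q or q or q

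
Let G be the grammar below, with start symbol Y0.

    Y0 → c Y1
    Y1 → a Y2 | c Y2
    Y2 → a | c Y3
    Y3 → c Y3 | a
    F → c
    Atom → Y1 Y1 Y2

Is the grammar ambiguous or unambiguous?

(F, Atom are unreachable from Y0, so their rules don't affect L(Y0).) The reachable rules are right-linear with at most one rule per (nonterminal, next-terminal) pair. Each input token forces the next rule, so parsing is deterministic.

Unambiguous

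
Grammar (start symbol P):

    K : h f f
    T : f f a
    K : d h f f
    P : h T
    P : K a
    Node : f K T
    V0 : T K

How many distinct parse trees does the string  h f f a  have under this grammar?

Parse trees for h f f a:
  [P h [T f f a]]
  [P [K h f f] a]

2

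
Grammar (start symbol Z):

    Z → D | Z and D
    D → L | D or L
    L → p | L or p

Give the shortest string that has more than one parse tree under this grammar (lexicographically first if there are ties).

length 1: no string has ≥2 trees
length 3: p or p has 2 parse trees

Two derivations of p or p:
  Z ⇒ D ⇒ L ⇒ L or p ⇒ p or p
  Z ⇒ D ⇒ D or L ⇒ L or L ⇒ p or L ⇒ p or p

p or p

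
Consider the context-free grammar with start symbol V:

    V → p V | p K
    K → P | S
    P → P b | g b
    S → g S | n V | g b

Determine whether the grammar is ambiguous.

Ambiguous

Witness: p g b

Derivation 1: V ⇒ p K ⇒ p P ⇒ p g b
Derivation 2: V ⇒ p K ⇒ p S ⇒ p g b

Two distinct leftmost derivations for the same string.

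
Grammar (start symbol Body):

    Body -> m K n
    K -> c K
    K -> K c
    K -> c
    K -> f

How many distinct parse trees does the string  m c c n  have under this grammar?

Parse trees for m c c n:
  [Body m [K c [K c]] n]
  [Body m [K [K c] c] n]

2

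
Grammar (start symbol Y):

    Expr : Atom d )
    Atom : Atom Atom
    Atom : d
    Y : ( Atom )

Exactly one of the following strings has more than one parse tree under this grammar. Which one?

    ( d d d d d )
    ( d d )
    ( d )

( d d d d d )

( d d d d d ): 14 trees
( d d ): 1 tree
( d ): 1 tree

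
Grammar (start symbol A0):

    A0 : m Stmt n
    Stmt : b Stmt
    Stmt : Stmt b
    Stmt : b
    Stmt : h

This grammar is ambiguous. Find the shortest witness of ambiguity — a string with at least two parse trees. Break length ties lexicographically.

m b b n

length 3: no string has ≥2 trees
length 4: m b b n has 2 parse trees

Two derivations of m b b n:
  A0 ⇒ m Stmt n ⇒ m b Stmt n ⇒ m b b n
  A0 ⇒ m Stmt n ⇒ m Stmt b n ⇒ m b b n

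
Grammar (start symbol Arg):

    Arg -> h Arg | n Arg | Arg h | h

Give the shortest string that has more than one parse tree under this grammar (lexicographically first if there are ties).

length 1: no string has ≥2 trees
length 2: h h has 2 parse trees

Two derivations of h h:
  Arg ⇒ h Arg ⇒ h h
  Arg ⇒ Arg h ⇒ h h

h h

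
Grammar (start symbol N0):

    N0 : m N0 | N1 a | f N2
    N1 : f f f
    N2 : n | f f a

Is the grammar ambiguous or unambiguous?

Ambiguous

Witness: f f f a

Derivation 1: N0 ⇒ N1 a ⇒ f f f a
Derivation 2: N0 ⇒ f N2 ⇒ f f f a

Two distinct leftmost derivations for the same string.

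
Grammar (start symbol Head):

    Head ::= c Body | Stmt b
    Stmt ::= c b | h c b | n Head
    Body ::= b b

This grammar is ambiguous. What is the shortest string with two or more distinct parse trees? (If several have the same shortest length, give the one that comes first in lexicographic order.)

length 3: c b b has 2 parse trees

Two derivations of c b b:
  Head ⇒ c Body ⇒ c b b
  Head ⇒ Stmt b ⇒ c b b

c b b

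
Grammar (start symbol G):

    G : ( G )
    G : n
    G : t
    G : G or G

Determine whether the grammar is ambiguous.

Ambiguous

Witness: n or n or n

Derivation 1: G ⇒ G or G ⇒ n or G ⇒ n or G or G ⇒ n or n or G ⇒ n or n or n
Derivation 2: G ⇒ G or G ⇒ G or G or G ⇒ n or G or G ⇒ n or n or G ⇒ n or n or n

Two distinct leftmost derivations for the same string.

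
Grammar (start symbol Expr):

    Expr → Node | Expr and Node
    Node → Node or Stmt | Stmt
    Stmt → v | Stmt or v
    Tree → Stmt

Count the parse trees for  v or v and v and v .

Parse trees for v or v and v and v:
  [Expr [Expr [Expr [Node [Node [Stmt v]] or [Stmt v]]] and [Node [Stmt v]]] and [Node [Stmt v]]]
  [Expr [Expr [Expr [Node [Stmt [Stmt v] or v]]] and [Node [Stmt v]]] and [Node [Stmt v]]]

2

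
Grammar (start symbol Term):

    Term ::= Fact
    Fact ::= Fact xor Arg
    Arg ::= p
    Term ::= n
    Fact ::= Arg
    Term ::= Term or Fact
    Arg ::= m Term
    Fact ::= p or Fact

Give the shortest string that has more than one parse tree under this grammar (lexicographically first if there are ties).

p or p

length 1: no string has ≥2 trees
length 2: no string has ≥2 trees
length 3: p or p has 2 parse trees

Two derivations of p or p:
  Term ⇒ Fact ⇒ p or Fact ⇒ p or Arg ⇒ p or p
  Term ⇒ Term or Fact ⇒ Fact or Fact ⇒ Arg or Fact ⇒ p or Fact ⇒ p or Arg ⇒ p or p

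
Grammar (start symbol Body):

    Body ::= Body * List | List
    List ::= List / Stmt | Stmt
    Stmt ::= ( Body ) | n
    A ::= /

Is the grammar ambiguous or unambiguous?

Unambiguous

Only Body, List, Stmt are reachable from Body; ignoring the rest: Body → Body * List | List  ;  List → List / Stmt | Stmt  — a left-associative chain with Stmt at the bottom. Each string factors uniquely by precedence.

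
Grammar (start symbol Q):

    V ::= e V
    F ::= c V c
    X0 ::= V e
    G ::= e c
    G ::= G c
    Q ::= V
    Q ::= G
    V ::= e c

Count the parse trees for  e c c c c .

Parse trees for e c c c c:
  [Q [G [G [G [G e c] c] c] c]]

1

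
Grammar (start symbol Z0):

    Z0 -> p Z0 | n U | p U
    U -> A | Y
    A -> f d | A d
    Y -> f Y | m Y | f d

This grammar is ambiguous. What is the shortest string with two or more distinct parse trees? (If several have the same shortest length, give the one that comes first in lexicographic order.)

n f d

length 3: n f d has 2 parse trees

Two derivations of n f d:
  Z0 ⇒ n U ⇒ n A ⇒ n f d
  Z0 ⇒ n U ⇒ n Y ⇒ n f d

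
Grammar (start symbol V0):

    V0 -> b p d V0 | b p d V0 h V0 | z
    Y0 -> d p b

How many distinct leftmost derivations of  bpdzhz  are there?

1

Parse trees for bpdzhz:
  [V0 b p d [V0 z] h [V0 z]]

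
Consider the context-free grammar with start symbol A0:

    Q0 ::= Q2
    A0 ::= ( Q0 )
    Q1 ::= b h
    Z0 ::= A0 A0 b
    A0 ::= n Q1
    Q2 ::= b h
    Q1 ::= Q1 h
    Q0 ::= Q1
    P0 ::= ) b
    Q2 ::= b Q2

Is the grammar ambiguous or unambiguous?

Witness: ( b h )

Derivation 1: A0 ⇒ ( Q0 ) ⇒ ( Q2 ) ⇒ ( b h )
Derivation 2: A0 ⇒ ( Q0 ) ⇒ ( Q1 ) ⇒ ( b h )

Two distinct leftmost derivations for the same string.

Ambiguous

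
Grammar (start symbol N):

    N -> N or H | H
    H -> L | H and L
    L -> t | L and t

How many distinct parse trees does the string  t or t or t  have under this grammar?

Parse trees for t or t or t:
  [N [N [N [H [L t]]] or [H [L t]]] or [H [L t]]]

1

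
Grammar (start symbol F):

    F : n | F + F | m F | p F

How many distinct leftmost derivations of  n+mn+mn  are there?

3

Parse trees for n+mn+mn:
  [F [F n] + [F [F m [F n]] + [F m [F n]]]]
  [F [F n] + [F m [F [F n] + [F m [F n]]]]]
  [F [F [F n] + [F m [F n]]] + [F m [F n]]]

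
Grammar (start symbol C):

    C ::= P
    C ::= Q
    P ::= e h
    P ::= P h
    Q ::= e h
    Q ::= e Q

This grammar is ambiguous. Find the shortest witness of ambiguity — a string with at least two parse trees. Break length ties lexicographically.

length 2: e h has 2 parse trees

Two derivations of e h:
  C ⇒ P ⇒ e h
  C ⇒ Q ⇒ e h

e h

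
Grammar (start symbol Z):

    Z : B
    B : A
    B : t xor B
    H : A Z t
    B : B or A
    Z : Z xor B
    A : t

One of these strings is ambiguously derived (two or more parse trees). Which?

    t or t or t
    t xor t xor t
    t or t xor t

t or t or t: 1 tree
t xor t xor t: 4 trees
t or t xor t: 1 tree

t xor t xor t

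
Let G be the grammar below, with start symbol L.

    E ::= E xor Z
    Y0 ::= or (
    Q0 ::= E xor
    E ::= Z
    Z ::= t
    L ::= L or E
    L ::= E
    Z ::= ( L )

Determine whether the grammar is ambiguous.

Unambiguous

(Y0, Q0 are unreachable from L, so their rules don't affect L(L).) This is a standard precedence ladder (L over E over Z), with each level left-recursive on its own operator ('or' at L, 'xor' at E). That structure is LR(1), hence unambiguous.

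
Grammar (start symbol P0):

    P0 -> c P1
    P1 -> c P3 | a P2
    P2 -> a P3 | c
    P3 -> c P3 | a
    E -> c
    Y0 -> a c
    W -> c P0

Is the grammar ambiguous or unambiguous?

Unambiguous

Only P0, P1, P2, P3 are reachable from P0; ignoring the rest: The reachable rules are right-linear with at most one rule per (nonterminal, next-terminal) pair. Each input token forces the next rule, so parsing is deterministic.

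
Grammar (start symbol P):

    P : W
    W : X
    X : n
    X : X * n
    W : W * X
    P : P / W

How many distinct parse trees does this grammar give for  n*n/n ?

Parse trees for n*n/n:
  [P [P [W [X [X n] * n]]] / [W [X n]]]
  [P [P [W [W [X n]] * [X n]]] / [W [X n]]]

2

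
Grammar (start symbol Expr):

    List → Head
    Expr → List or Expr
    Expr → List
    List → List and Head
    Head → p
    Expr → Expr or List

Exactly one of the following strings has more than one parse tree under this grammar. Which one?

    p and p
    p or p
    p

p or p

p and p: 1 tree
p or p: 2 trees
p: 1 tree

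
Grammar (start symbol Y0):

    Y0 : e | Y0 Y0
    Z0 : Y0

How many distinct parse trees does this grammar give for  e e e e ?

Parse trees for e e e e:
  [Y0 [Y0 e] [Y0 [Y0 e] [Y0 [Y0 e] [Y0 e]]]]
  [Y0 [Y0 e] [Y0 [Y0 [Y0 e] [Y0 e]] [Y0 e]]]
  [Y0 [Y0 [Y0 e] [Y0 e]] [Y0 [Y0 e] [Y0 e]]]
  [Y0 [Y0 [Y0 e] [Y0 [Y0 e] [Y0 e]]] [Y0 e]]
  [Y0 [Y0 [Y0 [Y0 e] [Y0 e]] [Y0 e]] [Y0 e]]

5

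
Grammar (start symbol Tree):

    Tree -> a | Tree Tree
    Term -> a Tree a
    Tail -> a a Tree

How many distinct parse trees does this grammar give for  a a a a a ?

14

Parse trees for a a a a a (showing first 6 of 14):
  [Tree [Tree a] [Tree [Tree a] [Tree [Tree a] [Tree [Tree a] [Tree a]]]]]
  [Tree [Tree a] [Tree [Tree a] [Tree [Tree [Tree a] [Tree a]] [Tree a]]]]
  [Tree [Tree a] [Tree [Tree [Tree a] [Tree a]] [Tree [Tree a] [Tree a]]]]
  [Tree [Tree a] [Tree [Tree [Tree a] [Tree [Tree a] [Tree a]]] [Tree a]]]
  [Tree [Tree a] [Tree [Tree [Tree [Tree a] [Tree a]] [Tree a]] [Tree a]]]
  [Tree [Tree [Tree a] [Tree a]] [Tree [Tree a] [Tree [Tree a] [Tree a]]]]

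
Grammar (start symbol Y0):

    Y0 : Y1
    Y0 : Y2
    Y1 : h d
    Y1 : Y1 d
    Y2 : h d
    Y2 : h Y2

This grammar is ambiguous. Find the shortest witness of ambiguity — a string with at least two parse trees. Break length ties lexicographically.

h d

length 2: h d has 2 parse trees

Two derivations of h d:
  Y0 ⇒ Y1 ⇒ h d
  Y0 ⇒ Y2 ⇒ h d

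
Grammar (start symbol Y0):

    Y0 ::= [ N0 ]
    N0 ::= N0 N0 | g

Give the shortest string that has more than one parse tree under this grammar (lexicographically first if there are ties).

length 3: no string has ≥2 trees
length 4: no string has ≥2 trees
length 5: [ g g g ] has 2 parse trees

Two derivations of [ g g g ]:
  Y0 ⇒ [ N0 ] ⇒ [ N0 N0 ] ⇒ [ N0 N0 N0 ] ⇒ [ g N0 N0 ] ⇒ [ g g N0 ] ⇒ [ g g g ]
  Y0 ⇒ [ N0 ] ⇒ [ N0 N0 ] ⇒ [ g N0 ] ⇒ [ g N0 N0 ] ⇒ [ g g N0 ] ⇒ [ g g g ]

[ g g g ]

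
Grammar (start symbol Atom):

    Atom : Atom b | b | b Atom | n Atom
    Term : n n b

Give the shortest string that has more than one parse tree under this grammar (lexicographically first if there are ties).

b b

length 1: no string has ≥2 trees
length 2: b b has 2 parse trees

Two derivations of b b:
  Atom ⇒ Atom b ⇒ b b
  Atom ⇒ b Atom ⇒ b b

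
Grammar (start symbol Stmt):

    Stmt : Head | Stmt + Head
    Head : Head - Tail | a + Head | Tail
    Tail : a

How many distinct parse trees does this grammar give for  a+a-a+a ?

Parse trees for a+a-a+a:
  [Stmt [Stmt [Head [Head a + [Head [Tail a]]] - [Tail a]]] + [Head [Tail a]]]
  [Stmt [Stmt [Head a + [Head [Head [Tail a]] - [Tail a]]]] + [Head [Tail a]]]
  [Stmt [Stmt [Stmt [Head [Tail a]]] + [Head [Head [Tail a]] - [Tail a]]] + [Head [Tail a]]]

3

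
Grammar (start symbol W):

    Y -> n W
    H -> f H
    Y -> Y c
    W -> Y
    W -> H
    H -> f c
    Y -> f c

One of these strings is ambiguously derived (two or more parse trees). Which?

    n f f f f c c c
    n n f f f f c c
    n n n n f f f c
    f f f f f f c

n f f f f c c c: 1 tree
n n f f f f c c: 2 trees
n n n n f f f c: 1 tree
f f f f f f c: 1 tree

n n f f f f c c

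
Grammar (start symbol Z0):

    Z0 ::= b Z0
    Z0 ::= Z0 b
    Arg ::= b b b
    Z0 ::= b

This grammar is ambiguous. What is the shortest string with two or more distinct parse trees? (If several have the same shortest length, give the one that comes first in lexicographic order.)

length 1: no string has ≥2 trees
length 2: b b has 2 parse trees

Two derivations of b b:
  Z0 ⇒ b Z0 ⇒ b b
  Z0 ⇒ Z0 b ⇒ b b

b b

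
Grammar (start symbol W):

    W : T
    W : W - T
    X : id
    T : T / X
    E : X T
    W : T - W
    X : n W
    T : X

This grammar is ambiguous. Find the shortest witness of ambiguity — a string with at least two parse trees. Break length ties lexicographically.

length 1: no string has ≥2 trees
length 2: no string has ≥2 trees
length 3: id - id has 2 parse trees

Two derivations of id - id:
  W ⇒ W - T ⇒ T - T ⇒ X - T ⇒ id - T ⇒ id - X ⇒ id - id
  W ⇒ T - W ⇒ X - W ⇒ id - W ⇒ id - T ⇒ id - X ⇒ id - id

id - id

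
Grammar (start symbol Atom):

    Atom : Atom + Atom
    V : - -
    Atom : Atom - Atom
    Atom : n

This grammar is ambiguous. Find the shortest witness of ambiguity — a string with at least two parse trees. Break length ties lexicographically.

n + n + n

length 1: no string has ≥2 trees
length 3: no string has ≥2 trees
length 5: n + n + n has 2 parse trees

Two derivations of n + n + n:
  Atom ⇒ Atom + Atom ⇒ Atom + Atom + Atom ⇒ n + Atom + Atom ⇒ n + n + Atom ⇒ n + n + n
  Atom ⇒ Atom + Atom ⇒ n + Atom ⇒ n + Atom + Atom ⇒ n + n + Atom ⇒ n + n + n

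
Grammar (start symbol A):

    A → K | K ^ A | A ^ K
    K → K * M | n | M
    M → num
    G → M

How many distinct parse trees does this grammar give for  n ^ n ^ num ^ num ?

8

Parse trees for n ^ n ^ num ^ num:
  [A [K n] ^ [A [K n] ^ [A [K [M num]] ^ [A [K [M num]]]]]]
  [A [K n] ^ [A [K n] ^ [A [A [K [M num]]] ^ [K [M num]]]]]
  [A [K n] ^ [A [A [K n] ^ [A [K [M num]]]] ^ [K [M num]]]]
  [A [K n] ^ [A [A [A [K n]] ^ [K [M num]]] ^ [K [M num]]]]
  [A [A [K n] ^ [A [K n] ^ [A [K [M num]]]]] ^ [K [M num]]]
  [A [A [K n] ^ [A [A [K n]] ^ [K [M num]]]] ^ [K [M num]]]
  [A [A [A [K n] ^ [A [K n]]] ^ [K [M num]]] ^ [K [M num]]]
  [A [A [A [A [K n]] ^ [K n]] ^ [K [M num]]] ^ [K [M num]]]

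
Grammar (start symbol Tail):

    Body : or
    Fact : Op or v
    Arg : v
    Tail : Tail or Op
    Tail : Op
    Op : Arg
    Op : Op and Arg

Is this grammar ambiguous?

Only Tail, Op, Arg are reachable from Tail; ignoring the rest: Tail → Tail or Op | Op  ;  Op → Op and Arg | Arg  — a left-associative chain with Arg at the bottom. Each string factors uniquely by precedence.

Unambiguous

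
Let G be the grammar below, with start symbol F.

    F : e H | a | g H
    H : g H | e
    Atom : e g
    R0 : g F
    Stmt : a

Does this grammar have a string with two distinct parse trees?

Unambiguous

Only F, H are reachable from F; ignoring the rest: The reachable rules are right-linear with at most one rule per (nonterminal, next-terminal) pair. Each input token forces the next rule, so parsing is deterministic.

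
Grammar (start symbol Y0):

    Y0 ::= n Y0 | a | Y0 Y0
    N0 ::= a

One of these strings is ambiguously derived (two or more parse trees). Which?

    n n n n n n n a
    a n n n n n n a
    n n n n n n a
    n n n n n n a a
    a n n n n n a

n n n n n n n a: 1 tree
a n n n n n n a: 1 tree
n n n n n n a: 1 tree
n n n n n n a a: 7 trees
a n n n n n a: 1 tree

n n n n n n a a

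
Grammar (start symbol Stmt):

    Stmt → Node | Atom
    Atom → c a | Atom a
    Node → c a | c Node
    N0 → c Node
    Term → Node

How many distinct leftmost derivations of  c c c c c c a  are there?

1

Parse trees for c c c c c c a:
  [Stmt [Node c [Node c [Node c [Node c [Node c [Node c a]]]]]]]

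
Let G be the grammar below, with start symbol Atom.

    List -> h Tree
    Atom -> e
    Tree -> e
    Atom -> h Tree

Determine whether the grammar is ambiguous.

Unambiguous

Only Atom, Tree are reachable from Atom; ignoring the rest: Restricted to the reachable nonterminals, every rule has the form A → t or A → t B, and no two rules for the same A share a first terminal. The grammar encodes a DFA — one run per string.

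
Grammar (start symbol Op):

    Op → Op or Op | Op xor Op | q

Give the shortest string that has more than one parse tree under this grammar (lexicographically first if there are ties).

length 1: no string has ≥2 trees
length 3: no string has ≥2 trees
length 5: q or q or q has 2 parse trees

Two derivations of q or q or q:
  Op ⇒ Op or Op ⇒ Op or Op or Op ⇒ q or Op or Op ⇒ q or q or Op ⇒ q or q or q
  Op ⇒ Op or Op ⇒ q or Op ⇒ q or Op or Op ⇒ q or q or Op ⇒ q or q or q

q or q or q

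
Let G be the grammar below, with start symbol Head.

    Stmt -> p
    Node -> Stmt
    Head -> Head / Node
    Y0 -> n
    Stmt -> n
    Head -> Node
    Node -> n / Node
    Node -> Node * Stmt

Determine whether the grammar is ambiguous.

Witness: n / n

Derivation 1: Head ⇒ Head / Node ⇒ Node / Node ⇒ Stmt / Node ⇒ n / Node ⇒ n / Stmt ⇒ n / n
Derivation 2: Head ⇒ Node ⇒ n / Node ⇒ n / Stmt ⇒ n / n

Two distinct leftmost derivations for the same string.

Ambiguous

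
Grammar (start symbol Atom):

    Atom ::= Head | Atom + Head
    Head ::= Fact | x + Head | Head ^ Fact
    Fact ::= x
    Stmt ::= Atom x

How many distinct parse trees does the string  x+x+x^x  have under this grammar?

7

Parse trees for x+x+x^x:
  [Atom [Head x + [Head x + [Head [Head [Fact x]] ^ [Fact x]]]]]
  [Atom [Head x + [Head [Head x + [Head [Fact x]]] ^ [Fact x]]]]
  [Atom [Head [Head x + [Head x + [Head [Fact x]]]] ^ [Fact x]]]
  [Atom [Atom [Head [Fact x]]] + [Head x + [Head [Head [Fact x]] ^ [Fact x]]]]
  [Atom [Atom [Head [Fact x]]] + [Head [Head x + [Head [Fact x]]] ^ [Fact x]]]
  [Atom [Atom [Head x + [Head [Fact x]]]] + [Head [Head [Fact x]] ^ [Fact x]]]
  [Atom [Atom [Atom [Head [Fact x]]] + [Head [Fact x]]] + [Head [Head [Fact x]] ^ [Fact x]]]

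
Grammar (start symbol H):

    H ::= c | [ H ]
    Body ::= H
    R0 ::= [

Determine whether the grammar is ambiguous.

Unambiguous

(Body, R0 are unreachable from H, so their rules don't affect L(H).) L(H) is { openⁿ atom closeⁿ : n ≥ 0 }. The bracket depth fixes n, and the derivation is forced at every step.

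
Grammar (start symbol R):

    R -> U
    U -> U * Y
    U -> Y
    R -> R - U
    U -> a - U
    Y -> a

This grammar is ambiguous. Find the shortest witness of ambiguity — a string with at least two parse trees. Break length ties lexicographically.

a - a

length 1: no string has ≥2 trees
length 3: a - a has 2 parse trees

Two derivations of a - a:
  R ⇒ U ⇒ a - U ⇒ a - Y ⇒ a - a
  R ⇒ R - U ⇒ U - U ⇒ Y - U ⇒ a - U ⇒ a - Y ⇒ a - a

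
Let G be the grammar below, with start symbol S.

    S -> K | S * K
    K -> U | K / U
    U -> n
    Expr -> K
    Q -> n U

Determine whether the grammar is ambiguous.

Unambiguous

(Expr, Q are unreachable from S, so their rules don't affect L(S).) The grammar is stratified — S handles '*' (left-recursive), K handles '/', U atoms. Each operator has a fixed associativity and precedence level, so every string has one parse.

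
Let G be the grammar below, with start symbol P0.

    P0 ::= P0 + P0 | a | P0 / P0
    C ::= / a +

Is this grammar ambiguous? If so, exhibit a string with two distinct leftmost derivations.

Ambiguous

Witness: a + a + a

Derivation 1: P0 ⇒ P0 + P0 ⇒ P0 + P0 + P0 ⇒ a + P0 + P0 ⇒ a + a + P0 ⇒ a + a + a
Derivation 2: P0 ⇒ P0 + P0 ⇒ a + P0 ⇒ a + P0 + P0 ⇒ a + a + P0 ⇒ a + a + a

Two distinct leftmost derivations for the same string.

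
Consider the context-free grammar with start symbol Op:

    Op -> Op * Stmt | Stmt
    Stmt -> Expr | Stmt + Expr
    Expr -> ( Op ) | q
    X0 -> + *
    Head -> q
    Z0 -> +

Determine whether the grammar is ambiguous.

Unambiguous

(X0, Head, Z0 are unreachable from Op, so their rules don't affect L(Op).) The grammar is stratified — Op handles '*' (left-recursive), Stmt handles '+', Expr atoms. Each operator has a fixed associativity and precedence level, so every string has one parse.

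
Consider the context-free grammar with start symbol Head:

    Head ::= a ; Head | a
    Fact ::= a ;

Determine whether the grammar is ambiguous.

Unambiguous

(Fact is unreachable from Head, so its rules don't affect L(Head).) The reachable grammar is A → atom sep A | atom. Each atom is followed by either the separator (recurse) or end-of-string (stop) — no choice point.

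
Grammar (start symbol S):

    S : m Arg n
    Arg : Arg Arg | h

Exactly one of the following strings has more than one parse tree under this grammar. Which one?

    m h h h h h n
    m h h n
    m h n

m h h h h h n: 14 trees
m h h n: 1 tree
m h n: 1 tree

m h h h h h n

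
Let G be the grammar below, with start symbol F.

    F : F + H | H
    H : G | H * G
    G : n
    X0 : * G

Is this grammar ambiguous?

Only F, H, G are reachable from F; ignoring the rest: F → F + H | H  ;  H → H * G | G  — a left-associative chain with G at the bottom. Each string factors uniquely by precedence.

Unambiguous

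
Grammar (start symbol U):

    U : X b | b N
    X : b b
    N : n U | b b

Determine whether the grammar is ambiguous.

Ambiguous

Witness: b b b

Derivation 1: U ⇒ X b ⇒ b b b
Derivation 2: U ⇒ b N ⇒ b b b

Two distinct leftmost derivations for the same string.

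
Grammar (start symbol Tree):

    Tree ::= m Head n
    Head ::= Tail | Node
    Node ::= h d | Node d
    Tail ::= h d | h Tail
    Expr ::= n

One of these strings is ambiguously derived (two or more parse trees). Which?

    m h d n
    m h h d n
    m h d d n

m h d n: 2 trees
m h h d n: 1 tree
m h d d n: 1 tree

m h d n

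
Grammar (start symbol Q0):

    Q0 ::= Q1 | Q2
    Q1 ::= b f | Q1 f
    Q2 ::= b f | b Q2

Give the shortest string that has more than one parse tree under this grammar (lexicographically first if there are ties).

b f

length 2: b f has 2 parse trees

Two derivations of b f:
  Q0 ⇒ Q1 ⇒ b f
  Q0 ⇒ Q2 ⇒ b f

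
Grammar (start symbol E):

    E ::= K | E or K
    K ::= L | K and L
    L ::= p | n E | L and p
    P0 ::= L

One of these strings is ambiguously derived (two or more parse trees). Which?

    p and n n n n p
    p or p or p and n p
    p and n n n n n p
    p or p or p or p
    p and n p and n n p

p and n n n n p: 1 tree
p or p or p and n p: 1 tree
p and n n n n n p: 1 tree
p or p or p or p: 1 tree
p and n p and n n p: 2 trees

p and n p and n n p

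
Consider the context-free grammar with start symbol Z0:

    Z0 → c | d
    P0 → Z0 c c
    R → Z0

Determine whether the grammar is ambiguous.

Only Z0 is reachable from Z0; ignoring the rest: Each reachable nonterminal has at most one production per leading terminal, and all productions are right-linear; the derivation is determined token-by-token.

Unambiguous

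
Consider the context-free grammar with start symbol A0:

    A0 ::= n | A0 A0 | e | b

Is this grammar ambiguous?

Ambiguous

Witness: b b b

Derivation 1: A0 ⇒ A0 A0 ⇒ A0 A0 A0 ⇒ b A0 A0 ⇒ b b A0 ⇒ b b b
Derivation 2: A0 ⇒ A0 A0 ⇒ b A0 ⇒ b A0 A0 ⇒ b b A0 ⇒ b b b

Two distinct leftmost derivations for the same string.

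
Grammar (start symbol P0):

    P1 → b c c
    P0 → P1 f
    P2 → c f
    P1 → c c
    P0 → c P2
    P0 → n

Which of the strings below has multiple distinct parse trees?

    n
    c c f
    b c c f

c c f

n: 1 tree
c c f: 2 trees
b c c f: 1 tree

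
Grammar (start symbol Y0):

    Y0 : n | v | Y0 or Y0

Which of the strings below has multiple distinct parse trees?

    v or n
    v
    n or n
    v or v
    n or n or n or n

n or n or n or n

v or n: 1 tree
v: 1 tree
n or n: 1 tree
v or v: 1 tree
n or n or n or n: 5 trees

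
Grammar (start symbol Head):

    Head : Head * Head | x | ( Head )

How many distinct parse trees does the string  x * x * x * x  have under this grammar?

5

Parse trees for x * x * x * x:
  [Head [Head x] * [Head [Head x] * [Head [Head x] * [Head x]]]]
  [Head [Head x] * [Head [Head [Head x] * [Head x]] * [Head x]]]
  [Head [Head [Head x] * [Head x]] * [Head [Head x] * [Head x]]]
  [Head [Head [Head x] * [Head [Head x] * [Head x]]] * [Head x]]
  [Head [Head [Head [Head x] * [Head x]] * [Head x]] * [Head x]]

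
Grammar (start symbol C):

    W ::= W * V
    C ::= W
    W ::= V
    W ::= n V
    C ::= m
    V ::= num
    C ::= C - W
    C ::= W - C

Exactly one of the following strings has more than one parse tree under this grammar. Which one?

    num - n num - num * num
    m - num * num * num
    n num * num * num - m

num - n num - num * num

num - n num - num * num: 4 trees
m - num * num * num: 1 tree
n num * num * num - m: 1 tree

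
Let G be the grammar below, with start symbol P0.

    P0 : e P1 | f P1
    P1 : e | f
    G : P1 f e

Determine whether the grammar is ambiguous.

Unambiguous

Only P0, P1 are reachable from P0; ignoring the rest: Restricted to the reachable nonterminals, every rule has the form A → t or A → t B, and no two rules for the same A share a first terminal. The grammar encodes a DFA — one run per string.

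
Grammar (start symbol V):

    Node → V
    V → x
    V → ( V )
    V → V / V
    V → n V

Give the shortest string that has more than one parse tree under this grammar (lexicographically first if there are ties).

length 1: no string has ≥2 trees
length 2: no string has ≥2 trees
length 3: no string has ≥2 trees
length 4: n x / x has 2 parse trees

Two derivations of n x / x:
  V ⇒ V / V ⇒ n V / V ⇒ n x / V ⇒ n x / x
  V ⇒ n V ⇒ n V / V ⇒ n x / V ⇒ n x / x

n x / x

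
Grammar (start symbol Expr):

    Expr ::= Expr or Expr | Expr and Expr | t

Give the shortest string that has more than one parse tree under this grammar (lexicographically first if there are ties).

length 1: no string has ≥2 trees
length 3: no string has ≥2 trees
length 5: t and t and t has 2 parse trees

Two derivations of t and t and t:
  Expr ⇒ Expr and Expr ⇒ Expr and Expr and Expr ⇒ t and Expr and Expr ⇒ t and t and Expr ⇒ t and t and t
  Expr ⇒ Expr and Expr ⇒ t and Expr ⇒ t and Expr and Expr ⇒ t and t and Expr ⇒ t and t and t

t and t and t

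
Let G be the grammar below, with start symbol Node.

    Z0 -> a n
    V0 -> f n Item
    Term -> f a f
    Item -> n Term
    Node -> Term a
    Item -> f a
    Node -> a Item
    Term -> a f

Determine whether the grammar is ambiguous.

Ambiguous

Witness: a f a

Derivation 1: Node ⇒ Term a ⇒ a f a
Derivation 2: Node ⇒ a Item ⇒ a f a

Two distinct leftmost derivations for the same string.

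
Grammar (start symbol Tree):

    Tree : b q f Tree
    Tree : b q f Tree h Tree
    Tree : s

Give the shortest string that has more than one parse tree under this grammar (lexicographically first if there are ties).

b q f b q f s h s

length 1: no string has ≥2 trees
length 4: no string has ≥2 trees
length 6: no string has ≥2 trees
length 7: no string has ≥2 trees
length 9: b q f b q f s h s has 2 parse trees

Two derivations of b q f b q f s h s:
  Tree ⇒ b q f Tree ⇒ b q f b q f Tree h Tree ⇒ b q f b q f s h Tree ⇒ b q f b q f s h s
  Tree ⇒ b q f Tree h Tree ⇒ b q f b q f Tree h Tree ⇒ b q f b q f s h Tree ⇒ b q f b q f s h s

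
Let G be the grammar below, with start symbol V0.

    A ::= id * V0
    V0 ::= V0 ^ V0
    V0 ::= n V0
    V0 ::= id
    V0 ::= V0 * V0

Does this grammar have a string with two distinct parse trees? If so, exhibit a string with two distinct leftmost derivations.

Witness: n id * id

Derivation 1: V0 ⇒ n V0 ⇒ n V0 * V0 ⇒ n id * V0 ⇒ n id * id
Derivation 2: V0 ⇒ V0 * V0 ⇒ n V0 * V0 ⇒ n id * V0 ⇒ n id * id

Two distinct leftmost derivations for the same string.

Ambiguous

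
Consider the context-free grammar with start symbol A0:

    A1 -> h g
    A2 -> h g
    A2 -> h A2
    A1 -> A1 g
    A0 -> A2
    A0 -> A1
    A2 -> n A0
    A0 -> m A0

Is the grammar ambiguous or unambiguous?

Witness: h g

Derivation 1: A0 ⇒ A2 ⇒ h g
Derivation 2: A0 ⇒ A1 ⇒ h g

Two distinct leftmost derivations for the same string.

Ambiguous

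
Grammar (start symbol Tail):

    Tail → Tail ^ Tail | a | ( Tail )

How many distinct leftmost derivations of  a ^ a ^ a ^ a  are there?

Parse trees for a ^ a ^ a ^ a:
  [Tail [Tail a] ^ [Tail [Tail a] ^ [Tail [Tail a] ^ [Tail a]]]]
  [Tail [Tail a] ^ [Tail [Tail [Tail a] ^ [Tail a]] ^ [Tail a]]]
  [Tail [Tail [Tail a] ^ [Tail a]] ^ [Tail [Tail a] ^ [Tail a]]]
  [Tail [Tail [Tail a] ^ [Tail [Tail a] ^ [Tail a]]] ^ [Tail a]]
  [Tail [Tail [Tail [Tail a] ^ [Tail a]] ^ [Tail a]] ^ [Tail a]]

5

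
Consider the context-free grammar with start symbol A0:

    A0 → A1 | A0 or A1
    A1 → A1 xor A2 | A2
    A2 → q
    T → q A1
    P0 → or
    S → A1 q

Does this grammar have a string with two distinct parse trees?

Only A0, A1, A2 are reachable from A0; ignoring the rest: A0 → A0 or A1 | A1  ;  A1 → A1 xor A2 | A2  — a left-associative chain with A2 at the bottom. Each string factors uniquely by precedence.

Unambiguous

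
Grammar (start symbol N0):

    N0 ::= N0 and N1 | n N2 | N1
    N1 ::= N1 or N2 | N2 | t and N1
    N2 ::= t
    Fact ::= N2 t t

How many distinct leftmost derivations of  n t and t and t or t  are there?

3

Parse trees for n t and t and t or t:
  [N0 [N0 n [N2 t]] and [N1 [N1 t and [N1 [N2 t]]] or [N2 t]]]
  [N0 [N0 n [N2 t]] and [N1 t and [N1 [N1 [N2 t]] or [N2 t]]]]
  [N0 [N0 [N0 n [N2 t]] and [N1 [N2 t]]] and [N1 [N1 [N2 t]] or [N2 t]]]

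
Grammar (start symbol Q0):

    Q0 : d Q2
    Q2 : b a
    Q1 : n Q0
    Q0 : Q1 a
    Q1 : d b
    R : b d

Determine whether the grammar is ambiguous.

Ambiguous

Witness: d b a

Derivation 1: Q0 ⇒ d Q2 ⇒ d b a
Derivation 2: Q0 ⇒ Q1 a ⇒ d b a

Two distinct leftmost derivations for the same string.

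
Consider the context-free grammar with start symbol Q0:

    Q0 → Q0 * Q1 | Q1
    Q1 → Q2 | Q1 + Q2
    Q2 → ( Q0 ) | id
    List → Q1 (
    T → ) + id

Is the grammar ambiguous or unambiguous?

Unambiguous

Only Q0, Q1, Q2 are reachable from Q0; ignoring the rest: Q0 → Q0 * Q1 | Q1  ;  Q1 → Q1 + Q2 | Q2  — a left-associative chain with Q2 at the bottom. Each string factors uniquely by precedence.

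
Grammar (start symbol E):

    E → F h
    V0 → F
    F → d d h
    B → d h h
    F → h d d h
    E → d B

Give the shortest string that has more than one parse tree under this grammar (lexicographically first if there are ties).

length 4: d d h h has 2 parse trees

Two derivations of d d h h:
  E ⇒ F h ⇒ d d h h
  E ⇒ d B ⇒ d d h h

d d h h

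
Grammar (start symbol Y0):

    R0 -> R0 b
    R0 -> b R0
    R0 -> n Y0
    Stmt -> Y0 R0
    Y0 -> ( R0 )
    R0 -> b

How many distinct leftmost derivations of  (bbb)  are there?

Parse trees for (bbb):
  [Y0 ( [R0 [R0 [R0 b] b] b] )]
  [Y0 ( [R0 [R0 b [R0 b]] b] )]
  [Y0 ( [R0 b [R0 [R0 b] b]] )]
  [Y0 ( [R0 b [R0 b [R0 b]]] )]

4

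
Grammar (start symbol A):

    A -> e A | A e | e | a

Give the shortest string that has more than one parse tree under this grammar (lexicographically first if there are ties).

length 1: no string has ≥2 trees
length 2: e e has 2 parse trees

Two derivations of e e:
  A ⇒ e A ⇒ e e
  A ⇒ A e ⇒ e e

e e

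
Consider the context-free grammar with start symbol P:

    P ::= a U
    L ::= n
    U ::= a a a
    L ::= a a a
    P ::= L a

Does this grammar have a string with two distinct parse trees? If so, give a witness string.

Witness: a a a a

Derivation 1: P ⇒ a U ⇒ a a a a
Derivation 2: P ⇒ L a ⇒ a a a a

Two distinct leftmost derivations for the same string.

Ambiguous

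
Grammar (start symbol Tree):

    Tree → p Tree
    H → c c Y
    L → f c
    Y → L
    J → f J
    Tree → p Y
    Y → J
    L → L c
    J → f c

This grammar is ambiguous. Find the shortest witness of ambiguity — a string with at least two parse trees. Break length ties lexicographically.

length 3: p f c has 2 parse trees

Two derivations of p f c:
  Tree ⇒ p Y ⇒ p L ⇒ p f c
  Tree ⇒ p Y ⇒ p J ⇒ p f c

p f c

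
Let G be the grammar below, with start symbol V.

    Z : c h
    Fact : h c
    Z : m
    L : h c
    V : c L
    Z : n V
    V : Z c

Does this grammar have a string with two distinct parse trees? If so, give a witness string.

Witness: c h c

Derivation 1: V ⇒ c L ⇒ c h c
Derivation 2: V ⇒ Z c ⇒ c h c

Two distinct leftmost derivations for the same string.

Ambiguous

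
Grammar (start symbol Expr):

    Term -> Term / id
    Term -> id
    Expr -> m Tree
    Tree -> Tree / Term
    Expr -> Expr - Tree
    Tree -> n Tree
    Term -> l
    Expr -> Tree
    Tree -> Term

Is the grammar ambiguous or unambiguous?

Ambiguous

Witness: id / id

Derivation 1: Expr ⇒ Tree ⇒ Tree / Term ⇒ Term / Term ⇒ id / Term ⇒ id / id
Derivation 2: Expr ⇒ Tree ⇒ Term ⇒ Term / id ⇒ id / id

Two distinct leftmost derivations for the same string.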